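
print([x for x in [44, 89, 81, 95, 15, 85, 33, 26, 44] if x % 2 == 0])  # [44, 26, 44]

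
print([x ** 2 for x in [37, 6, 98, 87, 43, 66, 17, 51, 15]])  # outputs [1369, 36, 9604, 7569, 1849, 4356, 289, 2601, 225]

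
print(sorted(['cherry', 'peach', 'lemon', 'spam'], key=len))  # ['spam', 'peach', 'lemon', 'cherry']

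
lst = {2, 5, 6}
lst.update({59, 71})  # {2, 5, 6, 59, 71}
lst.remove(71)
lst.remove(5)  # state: {2, 6, 59}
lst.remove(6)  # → {2, 59}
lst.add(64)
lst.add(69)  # {2, 59, 64, 69}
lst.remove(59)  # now {2, 64, 69}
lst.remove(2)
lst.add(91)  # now {64, 69, 91}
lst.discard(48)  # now {64, 69, 91}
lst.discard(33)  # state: {64, 69, 91}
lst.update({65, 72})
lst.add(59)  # {59, 64, 65, 69, 72, 91}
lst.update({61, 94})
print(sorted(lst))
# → [59, 61, 64, 65, 69, 72, 91, 94]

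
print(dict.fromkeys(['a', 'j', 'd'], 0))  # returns {'a': 0, 'j': 0, 'd': 0}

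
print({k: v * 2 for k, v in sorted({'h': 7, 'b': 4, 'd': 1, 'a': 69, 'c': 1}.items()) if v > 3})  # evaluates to {'a': 138, 'b': 8, 'h': 14}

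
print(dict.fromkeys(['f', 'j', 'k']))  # {'f': None, 'j': None, 'k': None}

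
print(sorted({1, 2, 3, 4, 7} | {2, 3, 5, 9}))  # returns [1, 2, 3, 4, 5, 7, 9]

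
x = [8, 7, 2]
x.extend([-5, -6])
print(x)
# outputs [8, 7, 2, -5, -6]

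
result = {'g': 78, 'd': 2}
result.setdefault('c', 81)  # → 81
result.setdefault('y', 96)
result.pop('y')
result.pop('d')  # 2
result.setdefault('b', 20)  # 20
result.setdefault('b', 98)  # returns 20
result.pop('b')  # 20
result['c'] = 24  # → {'g': 78, 'c': 24}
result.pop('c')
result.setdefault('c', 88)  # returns 88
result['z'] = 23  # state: {'g': 78, 'c': 88, 'z': 23}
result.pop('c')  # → 88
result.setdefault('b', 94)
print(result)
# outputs {'g': 78, 'z': 23, 'b': 94}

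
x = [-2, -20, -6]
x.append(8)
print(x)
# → [-2, -20, -6, 8]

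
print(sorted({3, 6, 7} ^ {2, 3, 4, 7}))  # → [2, 4, 6]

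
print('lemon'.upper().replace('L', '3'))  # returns 3EMON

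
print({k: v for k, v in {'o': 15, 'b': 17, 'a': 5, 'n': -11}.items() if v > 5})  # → {'o': 15, 'b': 17}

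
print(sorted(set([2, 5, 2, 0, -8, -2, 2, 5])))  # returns [-8, -2, 0, 2, 5]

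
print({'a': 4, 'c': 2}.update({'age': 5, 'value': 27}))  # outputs None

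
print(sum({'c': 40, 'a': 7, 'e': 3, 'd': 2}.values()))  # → 52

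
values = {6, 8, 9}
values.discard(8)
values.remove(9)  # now {6}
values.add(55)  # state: {6, 55}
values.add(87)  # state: {6, 55, 87}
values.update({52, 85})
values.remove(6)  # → {52, 55, 85, 87}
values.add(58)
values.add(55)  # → {52, 55, 58, 85, 87}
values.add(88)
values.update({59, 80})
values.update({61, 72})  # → {52, 55, 58, 59, 61, 72, 80, 85, 87, 88}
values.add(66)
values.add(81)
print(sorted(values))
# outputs [52, 55, 58, 59, 61, 66, 72, 80, 81, 85, 87, 88]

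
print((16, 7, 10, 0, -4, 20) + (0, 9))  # (16, 7, 10, 0, -4, 20, 0, 9)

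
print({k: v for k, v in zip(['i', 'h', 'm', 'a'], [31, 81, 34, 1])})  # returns {'i': 31, 'h': 81, 'm': 34, 'a': 1}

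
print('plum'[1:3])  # lu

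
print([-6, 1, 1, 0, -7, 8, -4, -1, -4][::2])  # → [-6, 1, -7, -4, -4]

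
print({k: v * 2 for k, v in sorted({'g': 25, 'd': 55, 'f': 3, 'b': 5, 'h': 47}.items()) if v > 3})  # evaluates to {'b': 10, 'd': 110, 'g': 50, 'h': 94}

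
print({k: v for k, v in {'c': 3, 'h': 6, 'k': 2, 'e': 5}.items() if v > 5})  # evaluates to {'h': 6}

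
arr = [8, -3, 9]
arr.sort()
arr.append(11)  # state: [-3, 8, 9, 11]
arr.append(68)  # [-3, 8, 9, 11, 68]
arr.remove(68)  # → [-3, 8, 9, 11]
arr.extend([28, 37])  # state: [-3, 8, 9, 11, 28, 37]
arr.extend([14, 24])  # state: [-3, 8, 9, 11, 28, 37, 14, 24]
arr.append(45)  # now [-3, 8, 9, 11, 28, 37, 14, 24, 45]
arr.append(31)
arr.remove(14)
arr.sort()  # [-3, 8, 9, 11, 24, 28, 31, 37, 45]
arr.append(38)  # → [-3, 8, 9, 11, 24, 28, 31, 37, 45, 38]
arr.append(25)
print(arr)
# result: [-3, 8, 9, 11, 24, 28, 31, 37, 45, 38, 25]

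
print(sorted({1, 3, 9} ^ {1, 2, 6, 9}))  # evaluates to [2, 3, 6]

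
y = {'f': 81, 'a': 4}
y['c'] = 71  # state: {'f': 81, 'a': 4, 'c': 71}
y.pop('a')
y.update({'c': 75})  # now {'f': 81, 'c': 75}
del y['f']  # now {'c': 75}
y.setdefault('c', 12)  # 75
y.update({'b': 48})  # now {'c': 75, 'b': 48}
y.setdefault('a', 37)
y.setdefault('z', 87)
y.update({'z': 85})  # {'c': 75, 'b': 48, 'a': 37, 'z': 85}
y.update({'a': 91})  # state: {'c': 75, 'b': 48, 'a': 91, 'z': 85}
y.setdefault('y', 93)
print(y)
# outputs {'c': 75, 'b': 48, 'a': 91, 'z': 85, 'y': 93}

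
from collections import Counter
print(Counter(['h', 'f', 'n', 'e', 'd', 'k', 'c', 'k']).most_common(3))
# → [('k', 2), ('h', 1), ('f', 1)]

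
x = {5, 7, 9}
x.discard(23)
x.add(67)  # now {5, 7, 9, 67}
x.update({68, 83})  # {5, 7, 9, 67, 68, 83}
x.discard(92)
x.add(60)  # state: {5, 7, 9, 60, 67, 68, 83}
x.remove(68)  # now {5, 7, 9, 60, 67, 83}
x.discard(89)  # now {5, 7, 9, 60, 67, 83}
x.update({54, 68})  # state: {5, 7, 9, 54, 60, 67, 68, 83}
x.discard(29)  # {5, 7, 9, 54, 60, 67, 68, 83}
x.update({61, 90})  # {5, 7, 9, 54, 60, 61, 67, 68, 83, 90}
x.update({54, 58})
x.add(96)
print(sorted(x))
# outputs [5, 7, 9, 54, 58, 60, 61, 67, 68, 83, 90, 96]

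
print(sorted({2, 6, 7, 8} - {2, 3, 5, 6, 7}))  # [8]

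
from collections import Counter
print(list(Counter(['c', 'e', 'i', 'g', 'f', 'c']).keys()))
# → ['c', 'e', 'i', 'g', 'f']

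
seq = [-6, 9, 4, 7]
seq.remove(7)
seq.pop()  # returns 4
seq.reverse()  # [9, -6]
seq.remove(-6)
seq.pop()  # 9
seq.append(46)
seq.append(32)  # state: [46, 32]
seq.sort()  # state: [32, 46]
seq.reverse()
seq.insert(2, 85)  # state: [46, 32, 85]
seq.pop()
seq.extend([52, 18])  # [46, 32, 52, 18]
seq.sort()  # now [18, 32, 46, 52]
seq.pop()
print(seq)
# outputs [18, 32, 46]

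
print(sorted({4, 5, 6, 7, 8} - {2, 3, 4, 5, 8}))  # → [6, 7]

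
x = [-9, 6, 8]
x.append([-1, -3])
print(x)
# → [-9, 6, 8, [-1, -3]]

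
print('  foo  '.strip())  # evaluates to foo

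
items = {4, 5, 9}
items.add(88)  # {4, 5, 9, 88}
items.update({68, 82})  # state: {4, 5, 9, 68, 82, 88}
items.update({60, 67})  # {4, 5, 9, 60, 67, 68, 82, 88}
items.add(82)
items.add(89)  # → {4, 5, 9, 60, 67, 68, 82, 88, 89}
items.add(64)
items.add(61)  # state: {4, 5, 9, 60, 61, 64, 67, 68, 82, 88, 89}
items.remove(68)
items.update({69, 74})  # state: {4, 5, 9, 60, 61, 64, 67, 69, 74, 82, 88, 89}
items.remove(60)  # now {4, 5, 9, 61, 64, 67, 69, 74, 82, 88, 89}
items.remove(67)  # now {4, 5, 9, 61, 64, 69, 74, 82, 88, 89}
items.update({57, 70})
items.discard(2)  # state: {4, 5, 9, 57, 61, 64, 69, 70, 74, 82, 88, 89}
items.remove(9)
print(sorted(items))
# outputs [4, 5, 57, 61, 64, 69, 70, 74, 82, 88, 89]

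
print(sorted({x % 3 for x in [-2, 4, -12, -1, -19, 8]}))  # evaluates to [0, 1, 2]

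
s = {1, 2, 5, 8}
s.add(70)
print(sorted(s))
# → [1, 2, 5, 8, 70]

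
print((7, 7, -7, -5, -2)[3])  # -5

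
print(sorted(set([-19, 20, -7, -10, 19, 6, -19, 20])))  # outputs [-19, -10, -7, 6, 19, 20]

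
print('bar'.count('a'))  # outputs 1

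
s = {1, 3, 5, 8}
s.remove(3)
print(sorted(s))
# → [1, 5, 8]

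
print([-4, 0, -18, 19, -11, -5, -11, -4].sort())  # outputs None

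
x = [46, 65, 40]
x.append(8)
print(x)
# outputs [46, 65, 40, 8]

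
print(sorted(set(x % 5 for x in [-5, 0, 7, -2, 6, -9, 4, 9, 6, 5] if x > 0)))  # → [0, 1, 2, 4]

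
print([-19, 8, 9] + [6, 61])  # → [-19, 8, 9, 6, 61]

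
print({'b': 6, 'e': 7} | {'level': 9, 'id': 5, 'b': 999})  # {'b': 999, 'e': 7, 'level': 9, 'id': 5}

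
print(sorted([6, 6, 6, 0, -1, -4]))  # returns [-4, -1, 0, 6, 6, 6]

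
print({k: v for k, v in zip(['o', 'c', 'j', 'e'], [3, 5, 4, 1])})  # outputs {'o': 3, 'c': 5, 'j': 4, 'e': 1}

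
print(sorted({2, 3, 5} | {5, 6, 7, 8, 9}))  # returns [2, 3, 5, 6, 7, 8, 9]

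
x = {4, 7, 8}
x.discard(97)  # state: {4, 7, 8}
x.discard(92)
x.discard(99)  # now {4, 7, 8}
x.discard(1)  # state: {4, 7, 8}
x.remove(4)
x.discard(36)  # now {7, 8}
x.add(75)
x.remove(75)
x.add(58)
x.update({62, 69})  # {7, 8, 58, 62, 69}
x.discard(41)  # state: {7, 8, 58, 62, 69}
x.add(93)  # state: {7, 8, 58, 62, 69, 93}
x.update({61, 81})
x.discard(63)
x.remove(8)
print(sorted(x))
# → [7, 58, 61, 62, 69, 81, 93]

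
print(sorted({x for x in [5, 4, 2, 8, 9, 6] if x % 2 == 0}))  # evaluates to [2, 4, 6, 8]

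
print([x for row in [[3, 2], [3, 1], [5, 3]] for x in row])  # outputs [3, 2, 3, 1, 5, 3]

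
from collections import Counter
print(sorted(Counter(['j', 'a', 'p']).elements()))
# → ['a', 'j', 'p']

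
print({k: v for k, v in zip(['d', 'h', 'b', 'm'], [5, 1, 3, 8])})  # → {'d': 5, 'h': 1, 'b': 3, 'm': 8}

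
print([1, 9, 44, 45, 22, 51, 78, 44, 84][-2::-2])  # [44, 51, 45, 9]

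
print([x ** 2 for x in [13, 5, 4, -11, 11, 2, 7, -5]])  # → [169, 25, 16, 121, 121, 4, 49, 25]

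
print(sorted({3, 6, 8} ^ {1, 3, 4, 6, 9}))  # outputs [1, 4, 8, 9]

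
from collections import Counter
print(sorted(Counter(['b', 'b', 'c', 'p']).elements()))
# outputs ['b', 'b', 'c', 'p']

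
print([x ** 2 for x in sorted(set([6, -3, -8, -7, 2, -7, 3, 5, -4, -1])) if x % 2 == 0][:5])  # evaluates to [64, 16, 4, 36]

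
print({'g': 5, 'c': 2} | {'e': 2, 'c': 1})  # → {'g': 5, 'c': 1, 'e': 2}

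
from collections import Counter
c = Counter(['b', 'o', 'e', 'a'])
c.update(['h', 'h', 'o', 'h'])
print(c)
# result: Counter({'h': 3, 'o': 2, 'b': 1, 'e': 1, 'a': 1})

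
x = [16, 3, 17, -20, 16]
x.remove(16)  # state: [3, 17, -20, 16]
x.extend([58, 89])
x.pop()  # 89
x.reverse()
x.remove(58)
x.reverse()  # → [3, 17, -20, 16]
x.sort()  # [-20, 3, 16, 17]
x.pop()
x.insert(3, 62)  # [-20, 3, 16, 62]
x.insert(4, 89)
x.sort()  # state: [-20, 3, 16, 62, 89]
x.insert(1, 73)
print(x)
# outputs [-20, 73, 3, 16, 62, 89]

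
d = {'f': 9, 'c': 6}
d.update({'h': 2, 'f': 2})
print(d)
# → {'f': 2, 'c': 6, 'h': 2}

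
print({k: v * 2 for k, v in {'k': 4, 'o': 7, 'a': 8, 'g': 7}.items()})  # {'k': 8, 'o': 14, 'a': 16, 'g': 14}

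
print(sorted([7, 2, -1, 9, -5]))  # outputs [-5, -1, 2, 7, 9]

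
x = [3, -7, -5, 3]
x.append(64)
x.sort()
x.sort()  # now [-7, -5, 3, 3, 64]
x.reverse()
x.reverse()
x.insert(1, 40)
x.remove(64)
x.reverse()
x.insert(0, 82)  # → [82, 3, 3, -5, 40, -7]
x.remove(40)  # [82, 3, 3, -5, -7]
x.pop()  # -7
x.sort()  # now [-5, 3, 3, 82]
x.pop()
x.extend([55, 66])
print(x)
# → [-5, 3, 3, 55, 66]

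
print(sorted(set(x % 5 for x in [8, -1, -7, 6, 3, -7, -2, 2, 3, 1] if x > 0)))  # [1, 2, 3]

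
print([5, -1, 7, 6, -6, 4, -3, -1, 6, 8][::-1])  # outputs [8, 6, -1, -3, 4, -6, 6, 7, -1, 5]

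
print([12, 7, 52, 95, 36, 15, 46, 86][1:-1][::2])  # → [7, 95, 15]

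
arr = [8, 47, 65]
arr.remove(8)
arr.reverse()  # [65, 47]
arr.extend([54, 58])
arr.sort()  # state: [47, 54, 58, 65]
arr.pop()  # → 65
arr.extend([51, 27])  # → [47, 54, 58, 51, 27]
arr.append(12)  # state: [47, 54, 58, 51, 27, 12]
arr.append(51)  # [47, 54, 58, 51, 27, 12, 51]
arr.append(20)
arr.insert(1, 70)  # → [47, 70, 54, 58, 51, 27, 12, 51, 20]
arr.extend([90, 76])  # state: [47, 70, 54, 58, 51, 27, 12, 51, 20, 90, 76]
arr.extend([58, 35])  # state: [47, 70, 54, 58, 51, 27, 12, 51, 20, 90, 76, 58, 35]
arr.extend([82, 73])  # [47, 70, 54, 58, 51, 27, 12, 51, 20, 90, 76, 58, 35, 82, 73]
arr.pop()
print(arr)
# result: [47, 70, 54, 58, 51, 27, 12, 51, 20, 90, 76, 58, 35, 82]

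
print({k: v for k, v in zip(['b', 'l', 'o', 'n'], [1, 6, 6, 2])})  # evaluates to {'b': 1, 'l': 6, 'o': 6, 'n': 2}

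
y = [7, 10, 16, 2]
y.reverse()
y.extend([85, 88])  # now [2, 16, 10, 7, 85, 88]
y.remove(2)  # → [16, 10, 7, 85, 88]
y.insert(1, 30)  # [16, 30, 10, 7, 85, 88]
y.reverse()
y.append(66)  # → [88, 85, 7, 10, 30, 16, 66]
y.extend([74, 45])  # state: [88, 85, 7, 10, 30, 16, 66, 74, 45]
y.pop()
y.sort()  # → [7, 10, 16, 30, 66, 74, 85, 88]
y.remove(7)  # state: [10, 16, 30, 66, 74, 85, 88]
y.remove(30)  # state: [10, 16, 66, 74, 85, 88]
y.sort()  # [10, 16, 66, 74, 85, 88]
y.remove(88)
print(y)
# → [10, 16, 66, 74, 85]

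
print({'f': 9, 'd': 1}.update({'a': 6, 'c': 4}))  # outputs None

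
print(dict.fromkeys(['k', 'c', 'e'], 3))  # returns {'k': 3, 'c': 3, 'e': 3}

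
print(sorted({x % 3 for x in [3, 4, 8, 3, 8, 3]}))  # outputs [0, 1, 2]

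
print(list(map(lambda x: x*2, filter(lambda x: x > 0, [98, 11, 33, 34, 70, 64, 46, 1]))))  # [196, 22, 66, 68, 140, 128, 92, 2]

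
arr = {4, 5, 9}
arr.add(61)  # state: {4, 5, 9, 61}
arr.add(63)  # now {4, 5, 9, 61, 63}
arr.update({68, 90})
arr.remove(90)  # {4, 5, 9, 61, 63, 68}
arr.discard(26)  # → {4, 5, 9, 61, 63, 68}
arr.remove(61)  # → {4, 5, 9, 63, 68}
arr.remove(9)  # {4, 5, 63, 68}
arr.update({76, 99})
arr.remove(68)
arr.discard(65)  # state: {4, 5, 63, 76, 99}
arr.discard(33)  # {4, 5, 63, 76, 99}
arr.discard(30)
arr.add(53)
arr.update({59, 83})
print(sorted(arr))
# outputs [4, 5, 53, 59, 63, 76, 83, 99]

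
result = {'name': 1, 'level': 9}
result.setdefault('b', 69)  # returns 69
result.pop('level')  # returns 9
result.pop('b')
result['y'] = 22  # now {'name': 1, 'y': 22}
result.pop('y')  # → 22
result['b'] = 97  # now {'name': 1, 'b': 97}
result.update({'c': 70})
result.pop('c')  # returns 70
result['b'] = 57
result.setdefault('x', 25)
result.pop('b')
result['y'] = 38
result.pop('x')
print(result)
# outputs {'name': 1, 'y': 38}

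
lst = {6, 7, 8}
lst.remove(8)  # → {6, 7}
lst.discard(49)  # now {6, 7}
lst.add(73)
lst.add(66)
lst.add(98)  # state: {6, 7, 66, 73, 98}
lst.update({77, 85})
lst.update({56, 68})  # {6, 7, 56, 66, 68, 73, 77, 85, 98}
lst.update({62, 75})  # {6, 7, 56, 62, 66, 68, 73, 75, 77, 85, 98}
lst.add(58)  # {6, 7, 56, 58, 62, 66, 68, 73, 75, 77, 85, 98}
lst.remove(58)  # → {6, 7, 56, 62, 66, 68, 73, 75, 77, 85, 98}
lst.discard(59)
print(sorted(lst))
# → [6, 7, 56, 62, 66, 68, 73, 75, 77, 85, 98]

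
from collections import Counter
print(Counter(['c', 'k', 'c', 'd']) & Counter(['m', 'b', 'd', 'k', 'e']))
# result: Counter({'k': 1, 'd': 1})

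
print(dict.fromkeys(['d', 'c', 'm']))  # {'d': None, 'c': None, 'm': None}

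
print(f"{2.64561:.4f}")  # 2.6456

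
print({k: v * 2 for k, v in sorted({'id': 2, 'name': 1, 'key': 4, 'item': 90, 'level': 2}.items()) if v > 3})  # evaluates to {'item': 180, 'key': 8}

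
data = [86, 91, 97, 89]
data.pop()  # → 89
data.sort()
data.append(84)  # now [86, 91, 97, 84]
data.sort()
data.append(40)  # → [84, 86, 91, 97, 40]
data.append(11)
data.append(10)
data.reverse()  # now [10, 11, 40, 97, 91, 86, 84]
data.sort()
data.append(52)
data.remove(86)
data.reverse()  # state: [52, 97, 91, 84, 40, 11, 10]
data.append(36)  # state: [52, 97, 91, 84, 40, 11, 10, 36]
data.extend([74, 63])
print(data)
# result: [52, 97, 91, 84, 40, 11, 10, 36, 74, 63]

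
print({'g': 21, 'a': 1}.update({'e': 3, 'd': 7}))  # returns None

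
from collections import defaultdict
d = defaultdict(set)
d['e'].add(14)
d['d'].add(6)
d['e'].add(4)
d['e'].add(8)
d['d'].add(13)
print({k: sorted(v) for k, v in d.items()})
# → {'e': [4, 8, 14], 'd': [6, 13]}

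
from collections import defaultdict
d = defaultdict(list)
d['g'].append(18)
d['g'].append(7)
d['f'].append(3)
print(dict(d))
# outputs {'g': [18, 7], 'f': [3]}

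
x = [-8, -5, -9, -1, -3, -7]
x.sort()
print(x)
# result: [-9, -8, -7, -5, -3, -1]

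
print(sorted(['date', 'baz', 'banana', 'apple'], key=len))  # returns ['baz', 'date', 'apple', 'banana']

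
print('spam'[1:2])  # p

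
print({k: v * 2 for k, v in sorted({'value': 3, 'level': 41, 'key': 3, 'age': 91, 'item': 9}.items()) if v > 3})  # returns {'age': 182, 'item': 18, 'level': 82}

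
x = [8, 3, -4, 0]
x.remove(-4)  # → [8, 3, 0]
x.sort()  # [0, 3, 8]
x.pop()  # 8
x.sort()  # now [0, 3]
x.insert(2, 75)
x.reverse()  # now [75, 3, 0]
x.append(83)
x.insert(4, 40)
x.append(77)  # [75, 3, 0, 83, 40, 77]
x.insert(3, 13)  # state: [75, 3, 0, 13, 83, 40, 77]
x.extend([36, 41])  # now [75, 3, 0, 13, 83, 40, 77, 36, 41]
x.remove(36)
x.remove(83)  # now [75, 3, 0, 13, 40, 77, 41]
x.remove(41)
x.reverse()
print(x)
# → [77, 40, 13, 0, 3, 75]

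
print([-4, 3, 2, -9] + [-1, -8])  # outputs [-4, 3, 2, -9, -1, -8]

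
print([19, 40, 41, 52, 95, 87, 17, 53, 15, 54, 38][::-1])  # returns [38, 54, 15, 53, 17, 87, 95, 52, 41, 40, 19]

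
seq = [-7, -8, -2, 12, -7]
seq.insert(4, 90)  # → [-7, -8, -2, 12, 90, -7]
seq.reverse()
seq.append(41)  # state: [-7, 90, 12, -2, -8, -7, 41]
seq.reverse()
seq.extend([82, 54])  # [41, -7, -8, -2, 12, 90, -7, 82, 54]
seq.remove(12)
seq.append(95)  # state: [41, -7, -8, -2, 90, -7, 82, 54, 95]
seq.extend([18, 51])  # [41, -7, -8, -2, 90, -7, 82, 54, 95, 18, 51]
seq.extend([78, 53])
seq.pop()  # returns 53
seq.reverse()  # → [78, 51, 18, 95, 54, 82, -7, 90, -2, -8, -7, 41]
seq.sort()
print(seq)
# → [-8, -7, -7, -2, 18, 41, 51, 54, 78, 82, 90, 95]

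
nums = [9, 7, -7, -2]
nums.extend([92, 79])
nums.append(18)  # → [9, 7, -7, -2, 92, 79, 18]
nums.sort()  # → [-7, -2, 7, 9, 18, 79, 92]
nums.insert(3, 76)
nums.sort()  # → [-7, -2, 7, 9, 18, 76, 79, 92]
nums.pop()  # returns 92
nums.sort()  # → [-7, -2, 7, 9, 18, 76, 79]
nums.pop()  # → 79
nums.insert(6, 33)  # [-7, -2, 7, 9, 18, 76, 33]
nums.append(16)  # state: [-7, -2, 7, 9, 18, 76, 33, 16]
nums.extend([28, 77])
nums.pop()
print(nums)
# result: [-7, -2, 7, 9, 18, 76, 33, 16, 28]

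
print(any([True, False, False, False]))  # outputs True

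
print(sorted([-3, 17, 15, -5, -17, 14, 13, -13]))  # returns [-17, -13, -5, -3, 13, 14, 15, 17]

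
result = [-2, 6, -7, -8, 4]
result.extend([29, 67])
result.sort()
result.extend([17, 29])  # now [-8, -7, -2, 4, 6, 29, 67, 17, 29]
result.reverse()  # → [29, 17, 67, 29, 6, 4, -2, -7, -8]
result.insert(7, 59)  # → [29, 17, 67, 29, 6, 4, -2, 59, -7, -8]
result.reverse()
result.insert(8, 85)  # [-8, -7, 59, -2, 4, 6, 29, 67, 85, 17, 29]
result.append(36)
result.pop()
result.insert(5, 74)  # [-8, -7, 59, -2, 4, 74, 6, 29, 67, 85, 17, 29]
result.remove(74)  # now [-8, -7, 59, -2, 4, 6, 29, 67, 85, 17, 29]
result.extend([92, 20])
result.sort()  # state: [-8, -7, -2, 4, 6, 17, 20, 29, 29, 59, 67, 85, 92]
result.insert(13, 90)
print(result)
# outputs [-8, -7, -2, 4, 6, 17, 20, 29, 29, 59, 67, 85, 92, 90]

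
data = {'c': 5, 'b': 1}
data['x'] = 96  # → {'c': 5, 'b': 1, 'x': 96}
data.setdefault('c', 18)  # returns 5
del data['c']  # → {'b': 1, 'x': 96}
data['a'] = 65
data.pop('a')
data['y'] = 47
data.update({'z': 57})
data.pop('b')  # 1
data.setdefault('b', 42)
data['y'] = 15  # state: {'x': 96, 'y': 15, 'z': 57, 'b': 42}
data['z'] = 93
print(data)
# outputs {'x': 96, 'y': 15, 'z': 93, 'b': 42}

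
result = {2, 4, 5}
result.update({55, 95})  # {2, 4, 5, 55, 95}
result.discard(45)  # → {2, 4, 5, 55, 95}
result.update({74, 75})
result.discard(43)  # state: {2, 4, 5, 55, 74, 75, 95}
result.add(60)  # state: {2, 4, 5, 55, 60, 74, 75, 95}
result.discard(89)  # {2, 4, 5, 55, 60, 74, 75, 95}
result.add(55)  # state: {2, 4, 5, 55, 60, 74, 75, 95}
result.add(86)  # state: {2, 4, 5, 55, 60, 74, 75, 86, 95}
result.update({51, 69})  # {2, 4, 5, 51, 55, 60, 69, 74, 75, 86, 95}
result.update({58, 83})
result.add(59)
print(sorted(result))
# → [2, 4, 5, 51, 55, 58, 59, 60, 69, 74, 75, 83, 86, 95]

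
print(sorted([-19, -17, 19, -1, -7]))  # [-19, -17, -7, -1, 19]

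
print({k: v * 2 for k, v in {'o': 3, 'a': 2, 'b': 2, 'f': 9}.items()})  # {'o': 6, 'a': 4, 'b': 4, 'f': 18}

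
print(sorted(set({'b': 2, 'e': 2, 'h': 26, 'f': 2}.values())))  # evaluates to [2, 26]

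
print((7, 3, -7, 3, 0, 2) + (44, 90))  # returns (7, 3, -7, 3, 0, 2, 44, 90)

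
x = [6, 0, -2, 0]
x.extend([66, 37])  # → [6, 0, -2, 0, 66, 37]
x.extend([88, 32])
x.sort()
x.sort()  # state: [-2, 0, 0, 6, 32, 37, 66, 88]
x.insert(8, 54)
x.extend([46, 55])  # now [-2, 0, 0, 6, 32, 37, 66, 88, 54, 46, 55]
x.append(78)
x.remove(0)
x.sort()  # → [-2, 0, 6, 32, 37, 46, 54, 55, 66, 78, 88]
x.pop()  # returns 88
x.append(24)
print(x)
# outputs [-2, 0, 6, 32, 37, 46, 54, 55, 66, 78, 24]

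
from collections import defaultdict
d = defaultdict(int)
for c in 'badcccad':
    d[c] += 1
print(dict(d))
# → {'b': 1, 'a': 2, 'd': 2, 'c': 3}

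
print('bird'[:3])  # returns bir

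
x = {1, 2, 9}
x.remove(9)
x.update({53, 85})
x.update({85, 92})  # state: {1, 2, 53, 85, 92}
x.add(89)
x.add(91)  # {1, 2, 53, 85, 89, 91, 92}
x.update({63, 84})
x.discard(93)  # {1, 2, 53, 63, 84, 85, 89, 91, 92}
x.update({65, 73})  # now {1, 2, 53, 63, 65, 73, 84, 85, 89, 91, 92}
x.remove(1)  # {2, 53, 63, 65, 73, 84, 85, 89, 91, 92}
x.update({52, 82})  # {2, 52, 53, 63, 65, 73, 82, 84, 85, 89, 91, 92}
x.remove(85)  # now {2, 52, 53, 63, 65, 73, 82, 84, 89, 91, 92}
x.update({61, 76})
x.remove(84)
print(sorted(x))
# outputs [2, 52, 53, 61, 63, 65, 73, 76, 82, 89, 91, 92]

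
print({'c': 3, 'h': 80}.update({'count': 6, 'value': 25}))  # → None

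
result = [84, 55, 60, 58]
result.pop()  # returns 58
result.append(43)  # [84, 55, 60, 43]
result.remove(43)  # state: [84, 55, 60]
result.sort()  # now [55, 60, 84]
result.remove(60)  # [55, 84]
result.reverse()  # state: [84, 55]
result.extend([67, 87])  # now [84, 55, 67, 87]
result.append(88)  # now [84, 55, 67, 87, 88]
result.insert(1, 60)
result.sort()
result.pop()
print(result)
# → [55, 60, 67, 84, 87]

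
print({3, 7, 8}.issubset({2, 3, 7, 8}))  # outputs True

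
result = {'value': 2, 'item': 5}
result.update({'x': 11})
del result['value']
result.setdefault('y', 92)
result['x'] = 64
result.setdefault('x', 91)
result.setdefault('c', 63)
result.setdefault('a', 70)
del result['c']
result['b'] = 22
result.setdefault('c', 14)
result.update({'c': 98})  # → {'item': 5, 'x': 64, 'y': 92, 'a': 70, 'b': 22, 'c': 98}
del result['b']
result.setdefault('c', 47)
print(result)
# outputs {'item': 5, 'x': 64, 'y': 92, 'a': 70, 'c': 98}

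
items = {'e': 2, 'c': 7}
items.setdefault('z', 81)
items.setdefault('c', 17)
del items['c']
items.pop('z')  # 81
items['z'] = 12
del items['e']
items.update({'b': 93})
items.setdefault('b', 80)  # 93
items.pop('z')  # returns 12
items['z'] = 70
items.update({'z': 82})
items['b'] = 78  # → {'b': 78, 'z': 82}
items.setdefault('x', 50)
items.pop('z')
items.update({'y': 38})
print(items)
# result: {'b': 78, 'x': 50, 'y': 38}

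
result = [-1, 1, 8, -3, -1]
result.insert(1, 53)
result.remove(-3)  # [-1, 53, 1, 8, -1]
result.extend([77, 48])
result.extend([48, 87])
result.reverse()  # [87, 48, 48, 77, -1, 8, 1, 53, -1]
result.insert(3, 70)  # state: [87, 48, 48, 70, 77, -1, 8, 1, 53, -1]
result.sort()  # [-1, -1, 1, 8, 48, 48, 53, 70, 77, 87]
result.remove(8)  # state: [-1, -1, 1, 48, 48, 53, 70, 77, 87]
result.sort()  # [-1, -1, 1, 48, 48, 53, 70, 77, 87]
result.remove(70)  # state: [-1, -1, 1, 48, 48, 53, 77, 87]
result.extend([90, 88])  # [-1, -1, 1, 48, 48, 53, 77, 87, 90, 88]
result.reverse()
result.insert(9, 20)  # [88, 90, 87, 77, 53, 48, 48, 1, -1, 20, -1]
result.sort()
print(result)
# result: [-1, -1, 1, 20, 48, 48, 53, 77, 87, 88, 90]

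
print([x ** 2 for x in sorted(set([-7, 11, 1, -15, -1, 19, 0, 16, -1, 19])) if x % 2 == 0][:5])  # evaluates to [0, 256]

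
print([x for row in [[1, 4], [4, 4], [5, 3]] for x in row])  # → [1, 4, 4, 4, 5, 3]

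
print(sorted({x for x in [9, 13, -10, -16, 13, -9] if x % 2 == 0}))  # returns [-16, -10]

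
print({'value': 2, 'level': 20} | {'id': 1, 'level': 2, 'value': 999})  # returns {'value': 999, 'level': 2, 'id': 1}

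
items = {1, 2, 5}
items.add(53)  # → {1, 2, 5, 53}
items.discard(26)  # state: {1, 2, 5, 53}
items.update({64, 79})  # {1, 2, 5, 53, 64, 79}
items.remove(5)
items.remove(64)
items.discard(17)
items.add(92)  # {1, 2, 53, 79, 92}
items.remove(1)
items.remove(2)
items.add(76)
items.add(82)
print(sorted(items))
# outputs [53, 76, 79, 82, 92]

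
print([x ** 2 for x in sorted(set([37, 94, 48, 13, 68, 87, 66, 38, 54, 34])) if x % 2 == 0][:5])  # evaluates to [1156, 1444, 2304, 2916, 4356]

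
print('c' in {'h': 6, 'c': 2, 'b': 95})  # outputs True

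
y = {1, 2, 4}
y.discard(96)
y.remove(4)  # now {1, 2}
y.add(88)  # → {1, 2, 88}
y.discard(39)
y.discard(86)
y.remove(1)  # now {2, 88}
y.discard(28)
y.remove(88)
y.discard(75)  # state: {2}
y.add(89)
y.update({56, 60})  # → {2, 56, 60, 89}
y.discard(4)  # {2, 56, 60, 89}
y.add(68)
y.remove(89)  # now {2, 56, 60, 68}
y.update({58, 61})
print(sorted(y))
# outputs [2, 56, 58, 60, 61, 68]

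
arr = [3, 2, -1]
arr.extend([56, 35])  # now [3, 2, -1, 56, 35]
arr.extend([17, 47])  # [3, 2, -1, 56, 35, 17, 47]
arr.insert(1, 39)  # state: [3, 39, 2, -1, 56, 35, 17, 47]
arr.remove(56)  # [3, 39, 2, -1, 35, 17, 47]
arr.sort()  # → [-1, 2, 3, 17, 35, 39, 47]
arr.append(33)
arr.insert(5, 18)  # [-1, 2, 3, 17, 35, 18, 39, 47, 33]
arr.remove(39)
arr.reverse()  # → [33, 47, 18, 35, 17, 3, 2, -1]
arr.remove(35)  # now [33, 47, 18, 17, 3, 2, -1]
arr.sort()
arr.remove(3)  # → [-1, 2, 17, 18, 33, 47]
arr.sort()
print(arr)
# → [-1, 2, 17, 18, 33, 47]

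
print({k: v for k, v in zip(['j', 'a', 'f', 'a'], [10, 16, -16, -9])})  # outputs {'j': 10, 'a': -9, 'f': -16}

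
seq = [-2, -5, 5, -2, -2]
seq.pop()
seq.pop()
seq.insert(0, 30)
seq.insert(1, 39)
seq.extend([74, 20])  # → [30, 39, -2, -5, 5, 74, 20]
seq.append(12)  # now [30, 39, -2, -5, 5, 74, 20, 12]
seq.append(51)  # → [30, 39, -2, -5, 5, 74, 20, 12, 51]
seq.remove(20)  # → [30, 39, -2, -5, 5, 74, 12, 51]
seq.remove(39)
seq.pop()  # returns 51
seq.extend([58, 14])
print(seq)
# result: [30, -2, -5, 5, 74, 12, 58, 14]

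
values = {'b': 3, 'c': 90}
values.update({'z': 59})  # {'b': 3, 'c': 90, 'z': 59}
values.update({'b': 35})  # {'b': 35, 'c': 90, 'z': 59}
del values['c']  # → {'b': 35, 'z': 59}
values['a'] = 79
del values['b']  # {'z': 59, 'a': 79}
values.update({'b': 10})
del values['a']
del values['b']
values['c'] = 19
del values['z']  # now {'c': 19}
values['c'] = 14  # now {'c': 14}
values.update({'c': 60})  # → {'c': 60}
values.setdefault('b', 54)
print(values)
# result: {'c': 60, 'b': 54}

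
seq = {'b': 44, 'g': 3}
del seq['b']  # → {'g': 3}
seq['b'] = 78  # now {'g': 3, 'b': 78}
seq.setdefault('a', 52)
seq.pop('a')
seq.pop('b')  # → 78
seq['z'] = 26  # {'g': 3, 'z': 26}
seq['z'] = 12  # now {'g': 3, 'z': 12}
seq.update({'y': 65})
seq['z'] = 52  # {'g': 3, 'z': 52, 'y': 65}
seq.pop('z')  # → 52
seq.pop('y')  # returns 65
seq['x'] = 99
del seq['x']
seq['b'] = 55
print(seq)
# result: {'g': 3, 'b': 55}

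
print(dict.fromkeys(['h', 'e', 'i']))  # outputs {'h': None, 'e': None, 'i': None}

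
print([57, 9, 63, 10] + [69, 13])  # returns [57, 9, 63, 10, 69, 13]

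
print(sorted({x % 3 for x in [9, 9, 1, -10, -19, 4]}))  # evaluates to [0, 1, 2]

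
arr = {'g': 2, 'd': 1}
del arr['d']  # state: {'g': 2}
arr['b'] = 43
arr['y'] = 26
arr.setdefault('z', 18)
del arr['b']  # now {'g': 2, 'y': 26, 'z': 18}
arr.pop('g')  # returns 2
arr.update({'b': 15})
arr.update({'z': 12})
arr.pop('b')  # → 15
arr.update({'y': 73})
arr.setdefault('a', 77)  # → 77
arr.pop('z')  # 12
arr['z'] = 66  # {'y': 73, 'a': 77, 'z': 66}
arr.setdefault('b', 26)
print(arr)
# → {'y': 73, 'a': 77, 'z': 66, 'b': 26}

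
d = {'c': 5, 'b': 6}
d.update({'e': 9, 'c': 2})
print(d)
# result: {'c': 2, 'b': 6, 'e': 9}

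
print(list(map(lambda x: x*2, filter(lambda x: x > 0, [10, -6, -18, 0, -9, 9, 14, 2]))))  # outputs [20, 18, 28, 4]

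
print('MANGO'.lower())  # mango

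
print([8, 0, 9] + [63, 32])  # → [8, 0, 9, 63, 32]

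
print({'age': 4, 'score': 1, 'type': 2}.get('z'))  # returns None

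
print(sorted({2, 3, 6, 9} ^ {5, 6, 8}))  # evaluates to [2, 3, 5, 8, 9]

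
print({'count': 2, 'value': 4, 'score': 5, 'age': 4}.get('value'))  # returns 4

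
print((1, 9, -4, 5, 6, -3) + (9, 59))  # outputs (1, 9, -4, 5, 6, -3, 9, 59)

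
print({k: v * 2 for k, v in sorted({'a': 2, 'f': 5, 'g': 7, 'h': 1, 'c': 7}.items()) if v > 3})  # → {'c': 14, 'f': 10, 'g': 14}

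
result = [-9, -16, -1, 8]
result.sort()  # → [-16, -9, -1, 8]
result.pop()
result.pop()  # -1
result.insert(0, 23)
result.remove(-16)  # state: [23, -9]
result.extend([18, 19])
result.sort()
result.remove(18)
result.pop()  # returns 23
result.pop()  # 19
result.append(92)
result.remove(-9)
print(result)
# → [92]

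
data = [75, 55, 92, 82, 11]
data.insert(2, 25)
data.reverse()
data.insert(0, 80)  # [80, 11, 82, 92, 25, 55, 75]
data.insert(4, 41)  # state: [80, 11, 82, 92, 41, 25, 55, 75]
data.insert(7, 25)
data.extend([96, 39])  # [80, 11, 82, 92, 41, 25, 55, 25, 75, 96, 39]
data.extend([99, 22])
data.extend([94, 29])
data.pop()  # 29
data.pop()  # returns 94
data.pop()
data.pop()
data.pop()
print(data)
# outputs [80, 11, 82, 92, 41, 25, 55, 25, 75, 96]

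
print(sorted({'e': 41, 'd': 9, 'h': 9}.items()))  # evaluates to [('d', 9), ('e', 41), ('h', 9)]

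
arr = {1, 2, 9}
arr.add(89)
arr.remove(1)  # {2, 9, 89}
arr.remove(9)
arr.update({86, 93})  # {2, 86, 89, 93}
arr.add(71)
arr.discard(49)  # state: {2, 71, 86, 89, 93}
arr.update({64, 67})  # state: {2, 64, 67, 71, 86, 89, 93}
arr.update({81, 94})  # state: {2, 64, 67, 71, 81, 86, 89, 93, 94}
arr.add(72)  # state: {2, 64, 67, 71, 72, 81, 86, 89, 93, 94}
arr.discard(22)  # {2, 64, 67, 71, 72, 81, 86, 89, 93, 94}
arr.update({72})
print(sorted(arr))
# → [2, 64, 67, 71, 72, 81, 86, 89, 93, 94]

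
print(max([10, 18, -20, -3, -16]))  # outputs 18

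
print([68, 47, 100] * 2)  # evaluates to [68, 47, 100, 68, 47, 100]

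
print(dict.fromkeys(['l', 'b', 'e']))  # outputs {'l': None, 'b': None, 'e': None}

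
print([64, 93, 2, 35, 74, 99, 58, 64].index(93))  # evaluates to 1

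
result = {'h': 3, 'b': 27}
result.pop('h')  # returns 3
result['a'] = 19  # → {'b': 27, 'a': 19}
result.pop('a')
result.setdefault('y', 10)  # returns 10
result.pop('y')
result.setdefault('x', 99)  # 99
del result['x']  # {'b': 27}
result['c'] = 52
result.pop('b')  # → 27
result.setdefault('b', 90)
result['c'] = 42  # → {'c': 42, 'b': 90}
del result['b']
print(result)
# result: {'c': 42}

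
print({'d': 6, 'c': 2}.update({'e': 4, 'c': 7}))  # None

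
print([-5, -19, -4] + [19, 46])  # [-5, -19, -4, 19, 46]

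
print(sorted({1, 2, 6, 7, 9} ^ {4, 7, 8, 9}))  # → [1, 2, 4, 6, 8]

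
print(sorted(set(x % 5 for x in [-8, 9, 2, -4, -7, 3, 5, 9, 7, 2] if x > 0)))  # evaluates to [0, 2, 3, 4]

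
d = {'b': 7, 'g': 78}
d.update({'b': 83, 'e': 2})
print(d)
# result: {'b': 83, 'g': 78, 'e': 2}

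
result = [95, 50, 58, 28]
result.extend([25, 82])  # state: [95, 50, 58, 28, 25, 82]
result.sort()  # [25, 28, 50, 58, 82, 95]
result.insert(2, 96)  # [25, 28, 96, 50, 58, 82, 95]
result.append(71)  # [25, 28, 96, 50, 58, 82, 95, 71]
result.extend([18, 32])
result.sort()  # [18, 25, 28, 32, 50, 58, 71, 82, 95, 96]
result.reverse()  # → [96, 95, 82, 71, 58, 50, 32, 28, 25, 18]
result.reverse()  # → [18, 25, 28, 32, 50, 58, 71, 82, 95, 96]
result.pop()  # 96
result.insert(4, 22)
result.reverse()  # [95, 82, 71, 58, 50, 22, 32, 28, 25, 18]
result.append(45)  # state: [95, 82, 71, 58, 50, 22, 32, 28, 25, 18, 45]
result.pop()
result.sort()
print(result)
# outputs [18, 22, 25, 28, 32, 50, 58, 71, 82, 95]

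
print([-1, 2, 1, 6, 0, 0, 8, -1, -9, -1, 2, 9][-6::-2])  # [8, 0, 1, -1]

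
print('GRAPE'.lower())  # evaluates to grape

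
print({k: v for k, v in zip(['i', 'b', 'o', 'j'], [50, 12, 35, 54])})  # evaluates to {'i': 50, 'b': 12, 'o': 35, 'j': 54}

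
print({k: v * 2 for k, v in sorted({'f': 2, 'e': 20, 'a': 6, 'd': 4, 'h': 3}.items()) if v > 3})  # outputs {'a': 12, 'd': 8, 'e': 40}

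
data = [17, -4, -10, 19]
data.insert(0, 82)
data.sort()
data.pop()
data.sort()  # [-10, -4, 17, 19]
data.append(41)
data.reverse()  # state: [41, 19, 17, -4, -10]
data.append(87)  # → [41, 19, 17, -4, -10, 87]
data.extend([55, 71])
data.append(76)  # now [41, 19, 17, -4, -10, 87, 55, 71, 76]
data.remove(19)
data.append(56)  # [41, 17, -4, -10, 87, 55, 71, 76, 56]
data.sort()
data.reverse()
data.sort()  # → [-10, -4, 17, 41, 55, 56, 71, 76, 87]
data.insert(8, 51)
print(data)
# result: [-10, -4, 17, 41, 55, 56, 71, 76, 51, 87]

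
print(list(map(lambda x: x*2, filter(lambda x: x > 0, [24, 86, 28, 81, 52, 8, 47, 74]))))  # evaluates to [48, 172, 56, 162, 104, 16, 94, 148]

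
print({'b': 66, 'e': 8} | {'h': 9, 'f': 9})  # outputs {'b': 66, 'e': 8, 'h': 9, 'f': 9}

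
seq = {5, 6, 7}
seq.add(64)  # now {5, 6, 7, 64}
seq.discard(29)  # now {5, 6, 7, 64}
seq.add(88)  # {5, 6, 7, 64, 88}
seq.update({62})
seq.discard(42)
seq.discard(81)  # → {5, 6, 7, 62, 64, 88}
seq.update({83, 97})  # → {5, 6, 7, 62, 64, 83, 88, 97}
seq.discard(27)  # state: {5, 6, 7, 62, 64, 83, 88, 97}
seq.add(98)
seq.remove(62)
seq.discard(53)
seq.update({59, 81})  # {5, 6, 7, 59, 64, 81, 83, 88, 97, 98}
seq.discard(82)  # {5, 6, 7, 59, 64, 81, 83, 88, 97, 98}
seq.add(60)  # {5, 6, 7, 59, 60, 64, 81, 83, 88, 97, 98}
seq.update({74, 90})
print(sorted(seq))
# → [5, 6, 7, 59, 60, 64, 74, 81, 83, 88, 90, 97, 98]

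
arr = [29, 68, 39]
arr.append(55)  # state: [29, 68, 39, 55]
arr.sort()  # [29, 39, 55, 68]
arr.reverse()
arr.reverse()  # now [29, 39, 55, 68]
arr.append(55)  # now [29, 39, 55, 68, 55]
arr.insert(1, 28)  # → [29, 28, 39, 55, 68, 55]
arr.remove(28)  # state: [29, 39, 55, 68, 55]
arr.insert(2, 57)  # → [29, 39, 57, 55, 68, 55]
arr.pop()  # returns 55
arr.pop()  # 68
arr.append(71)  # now [29, 39, 57, 55, 71]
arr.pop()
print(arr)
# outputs [29, 39, 57, 55]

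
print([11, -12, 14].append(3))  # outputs None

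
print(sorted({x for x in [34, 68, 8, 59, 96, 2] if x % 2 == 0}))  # [2, 8, 34, 68, 96]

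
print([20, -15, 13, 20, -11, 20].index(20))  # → 0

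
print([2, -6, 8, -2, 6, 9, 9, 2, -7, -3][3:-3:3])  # [-2, 9]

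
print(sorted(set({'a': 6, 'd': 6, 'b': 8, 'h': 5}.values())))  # [5, 6, 8]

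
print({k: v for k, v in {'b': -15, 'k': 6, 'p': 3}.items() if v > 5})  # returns {'k': 6}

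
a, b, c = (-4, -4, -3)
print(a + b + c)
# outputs -11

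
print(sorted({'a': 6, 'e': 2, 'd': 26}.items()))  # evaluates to [('a', 6), ('d', 26), ('e', 2)]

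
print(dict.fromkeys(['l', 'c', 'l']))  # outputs {'l': None, 'c': None}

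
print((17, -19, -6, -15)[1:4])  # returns (-19, -6, -15)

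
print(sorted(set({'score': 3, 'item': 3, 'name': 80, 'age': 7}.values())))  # [3, 7, 80]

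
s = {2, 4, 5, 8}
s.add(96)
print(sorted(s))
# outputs [2, 4, 5, 8, 96]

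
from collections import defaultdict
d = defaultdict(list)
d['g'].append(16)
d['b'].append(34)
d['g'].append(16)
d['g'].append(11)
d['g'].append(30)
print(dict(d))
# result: {'g': [16, 16, 11, 30], 'b': [34]}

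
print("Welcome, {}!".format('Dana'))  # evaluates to Welcome, Dana!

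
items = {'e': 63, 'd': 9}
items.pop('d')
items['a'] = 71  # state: {'e': 63, 'a': 71}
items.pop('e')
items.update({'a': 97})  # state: {'a': 97}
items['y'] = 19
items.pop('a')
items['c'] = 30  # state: {'y': 19, 'c': 30}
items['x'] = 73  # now {'y': 19, 'c': 30, 'x': 73}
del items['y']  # {'c': 30, 'x': 73}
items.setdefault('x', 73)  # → 73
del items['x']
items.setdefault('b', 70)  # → 70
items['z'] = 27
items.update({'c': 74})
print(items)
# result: {'c': 74, 'b': 70, 'z': 27}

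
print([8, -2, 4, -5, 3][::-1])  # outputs [3, -5, 4, -2, 8]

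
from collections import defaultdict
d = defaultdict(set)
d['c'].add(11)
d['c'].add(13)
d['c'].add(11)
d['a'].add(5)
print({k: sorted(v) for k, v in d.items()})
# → {'c': [11, 13], 'a': [5]}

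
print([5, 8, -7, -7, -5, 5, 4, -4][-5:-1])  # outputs [-7, -5, 5, 4]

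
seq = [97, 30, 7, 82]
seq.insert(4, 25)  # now [97, 30, 7, 82, 25]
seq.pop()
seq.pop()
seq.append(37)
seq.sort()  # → [7, 30, 37, 97]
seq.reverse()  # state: [97, 37, 30, 7]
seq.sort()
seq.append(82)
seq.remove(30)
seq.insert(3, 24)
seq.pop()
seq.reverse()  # [24, 97, 37, 7]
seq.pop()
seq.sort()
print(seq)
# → [24, 37, 97]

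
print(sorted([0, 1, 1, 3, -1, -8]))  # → [-8, -1, 0, 1, 1, 3]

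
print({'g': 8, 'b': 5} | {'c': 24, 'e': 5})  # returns {'g': 8, 'b': 5, 'c': 24, 'e': 5}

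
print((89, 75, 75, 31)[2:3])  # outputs (75,)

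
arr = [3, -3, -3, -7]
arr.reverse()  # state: [-7, -3, -3, 3]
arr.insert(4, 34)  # [-7, -3, -3, 3, 34]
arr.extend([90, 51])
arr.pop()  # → 51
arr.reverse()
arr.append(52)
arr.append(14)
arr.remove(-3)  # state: [90, 34, 3, -3, -7, 52, 14]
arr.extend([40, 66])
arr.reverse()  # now [66, 40, 14, 52, -7, -3, 3, 34, 90]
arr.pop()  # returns 90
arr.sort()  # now [-7, -3, 3, 14, 34, 40, 52, 66]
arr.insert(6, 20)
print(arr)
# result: [-7, -3, 3, 14, 34, 40, 20, 52, 66]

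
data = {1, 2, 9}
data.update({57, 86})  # {1, 2, 9, 57, 86}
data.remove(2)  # {1, 9, 57, 86}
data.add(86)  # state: {1, 9, 57, 86}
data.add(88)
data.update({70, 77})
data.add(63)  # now {1, 9, 57, 63, 70, 77, 86, 88}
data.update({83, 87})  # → {1, 9, 57, 63, 70, 77, 83, 86, 87, 88}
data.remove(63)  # {1, 9, 57, 70, 77, 83, 86, 87, 88}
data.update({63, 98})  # {1, 9, 57, 63, 70, 77, 83, 86, 87, 88, 98}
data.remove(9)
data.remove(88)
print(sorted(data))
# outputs [1, 57, 63, 70, 77, 83, 86, 87, 98]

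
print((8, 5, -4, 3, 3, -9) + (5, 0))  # (8, 5, -4, 3, 3, -9, 5, 0)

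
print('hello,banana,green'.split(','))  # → ['hello', 'banana', 'green']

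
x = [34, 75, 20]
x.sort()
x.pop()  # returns 75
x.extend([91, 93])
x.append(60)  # [20, 34, 91, 93, 60]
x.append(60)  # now [20, 34, 91, 93, 60, 60]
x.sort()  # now [20, 34, 60, 60, 91, 93]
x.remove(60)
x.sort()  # [20, 34, 60, 91, 93]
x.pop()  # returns 93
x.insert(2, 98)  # [20, 34, 98, 60, 91]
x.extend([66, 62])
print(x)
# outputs [20, 34, 98, 60, 91, 66, 62]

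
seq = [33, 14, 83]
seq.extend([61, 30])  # [33, 14, 83, 61, 30]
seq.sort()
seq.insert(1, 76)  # [14, 76, 30, 33, 61, 83]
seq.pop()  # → 83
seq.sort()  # [14, 30, 33, 61, 76]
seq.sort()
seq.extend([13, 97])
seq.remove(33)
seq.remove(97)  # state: [14, 30, 61, 76, 13]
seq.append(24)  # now [14, 30, 61, 76, 13, 24]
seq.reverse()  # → [24, 13, 76, 61, 30, 14]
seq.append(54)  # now [24, 13, 76, 61, 30, 14, 54]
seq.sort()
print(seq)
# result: [13, 14, 24, 30, 54, 61, 76]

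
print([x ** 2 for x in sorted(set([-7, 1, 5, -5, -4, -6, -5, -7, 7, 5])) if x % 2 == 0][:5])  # [36, 16]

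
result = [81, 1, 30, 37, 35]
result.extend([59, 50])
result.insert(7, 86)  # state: [81, 1, 30, 37, 35, 59, 50, 86]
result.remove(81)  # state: [1, 30, 37, 35, 59, 50, 86]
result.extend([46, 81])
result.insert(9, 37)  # [1, 30, 37, 35, 59, 50, 86, 46, 81, 37]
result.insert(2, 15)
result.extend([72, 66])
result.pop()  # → 66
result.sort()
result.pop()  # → 86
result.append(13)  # [1, 15, 30, 35, 37, 37, 46, 50, 59, 72, 81, 13]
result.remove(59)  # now [1, 15, 30, 35, 37, 37, 46, 50, 72, 81, 13]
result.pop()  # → 13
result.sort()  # [1, 15, 30, 35, 37, 37, 46, 50, 72, 81]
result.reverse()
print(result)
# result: [81, 72, 50, 46, 37, 37, 35, 30, 15, 1]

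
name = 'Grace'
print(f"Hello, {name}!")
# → Hello, Grace!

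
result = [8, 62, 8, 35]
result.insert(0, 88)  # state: [88, 8, 62, 8, 35]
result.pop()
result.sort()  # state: [8, 8, 62, 88]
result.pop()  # 88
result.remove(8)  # [8, 62]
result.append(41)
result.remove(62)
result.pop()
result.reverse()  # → [8]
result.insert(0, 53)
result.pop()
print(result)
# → [53]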